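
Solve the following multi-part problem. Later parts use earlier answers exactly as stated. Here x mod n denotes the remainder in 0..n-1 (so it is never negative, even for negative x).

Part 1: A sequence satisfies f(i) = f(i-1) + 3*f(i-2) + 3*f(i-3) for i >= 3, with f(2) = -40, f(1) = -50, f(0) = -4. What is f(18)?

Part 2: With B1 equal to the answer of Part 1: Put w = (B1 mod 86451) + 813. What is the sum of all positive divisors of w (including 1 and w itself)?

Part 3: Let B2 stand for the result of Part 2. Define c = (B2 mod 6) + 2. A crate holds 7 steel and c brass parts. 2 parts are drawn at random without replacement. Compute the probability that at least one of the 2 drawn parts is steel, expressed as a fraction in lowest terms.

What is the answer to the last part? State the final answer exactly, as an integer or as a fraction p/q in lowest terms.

35/36

Part 1: f(3) = 1*(-40) + 3*(-50) + 3*(-4) = -202; iterating: f(3)=-202, f(4)=-472, f(5)=-1198, f(6)=-3220, f(7)=-8230, f(8)=-21484, f(9)=-55834, f(10)=-144976, f(11)=-376930, f(12)=-979360, f(13)=-2545078, f(14)=-6613948, f(15)=-17187262, f(16)=-44664340, f(17)=-116067970, f(18)=-301622776; answer -301622776
Part 2: B1 = -301622776; w = 5576; 5576 = 2^3 * 17 * 41; sigma = (1 + 2 + 4 + 8) * (1 + 17) * (1 + 41) = 15 * 18 * 42 = 11340; answer 11340
Part 3: B2 = 11340; c = 2; total draws C(9,2) = 36; complement C(2,2) = 1; favorable 36 - 1 = 35; P = 35/36; answer 35/36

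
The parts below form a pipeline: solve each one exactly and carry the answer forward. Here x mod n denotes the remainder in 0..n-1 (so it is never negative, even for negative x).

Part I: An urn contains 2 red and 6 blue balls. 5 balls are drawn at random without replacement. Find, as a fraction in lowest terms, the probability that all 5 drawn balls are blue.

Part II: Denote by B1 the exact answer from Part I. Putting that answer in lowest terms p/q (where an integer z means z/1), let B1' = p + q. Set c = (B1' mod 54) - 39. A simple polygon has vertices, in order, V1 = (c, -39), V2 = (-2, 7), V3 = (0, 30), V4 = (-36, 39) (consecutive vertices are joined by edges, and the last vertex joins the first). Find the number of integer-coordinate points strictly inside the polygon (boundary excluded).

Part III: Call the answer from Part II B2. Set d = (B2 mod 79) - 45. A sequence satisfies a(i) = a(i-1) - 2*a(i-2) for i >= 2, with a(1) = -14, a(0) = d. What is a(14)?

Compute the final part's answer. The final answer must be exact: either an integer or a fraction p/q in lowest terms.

1246

Part I: total draws C(8,5) = 56; favorable C(6,5) = 6; P = 3/28; answer 3/28
Part II: B1 = 3/28; threaded value p + q = 31; c = -8; cross terms: (-8*7 - -2*-39)=-134, (-2*30 - 0*7)=-60, (0*39 - -36*30)=1080, (-36*-39 - -8*39)=1716; twice the area = |2602| = 2602; area = 1301; boundary points = 2 + 1 + 9 + 2 = 14; strictly interior points = area - boundary/2 + 1 = 1295; answer 1295
Part III: B2 = 1295; d = -14; a(2) = 1*(-14) - 2*(-14) = 14; iterating: a(2)=14, a(3)=42, a(4)=14, a(5)=-70, a(6)=-98, a(7)=42, a(8)=238, a(9)=154, a(10)=-322, a(11)=-630, a(12)=14, a(13)=1274, a(14)=1246; answer 1246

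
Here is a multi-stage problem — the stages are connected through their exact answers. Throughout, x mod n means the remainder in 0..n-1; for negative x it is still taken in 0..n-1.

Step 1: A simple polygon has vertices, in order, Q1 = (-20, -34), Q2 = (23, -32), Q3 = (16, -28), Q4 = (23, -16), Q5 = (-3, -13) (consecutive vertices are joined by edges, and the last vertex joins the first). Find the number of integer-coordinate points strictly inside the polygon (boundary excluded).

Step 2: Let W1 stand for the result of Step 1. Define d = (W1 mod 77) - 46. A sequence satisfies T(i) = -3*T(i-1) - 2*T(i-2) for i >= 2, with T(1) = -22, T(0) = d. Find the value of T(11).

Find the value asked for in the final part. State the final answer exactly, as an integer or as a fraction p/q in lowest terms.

Step 1: cross terms: (-20*-32 - 23*-34)=1422, (23*-28 - 16*-32)=-132, (16*-16 - 23*-28)=388, (23*-13 - -3*-16)=-347, (-3*-34 - -20*-13)=-158; twice the area = |1173| = 1173; area = 1173/2; boundary points = 1 + 1 + 1 + 1 + 1 = 5; strictly interior points = area - boundary/2 + 1 = 585; answer 585
Step 2: W1 = 585; d = 0; T(2) = -3*(-22) - 2*(0) = 66; iterating: T(2)=66, T(3)=-154, T(4)=330, T(5)=-682, T(6)=1386, T(7)=-2794, T(8)=5610, T(9)=-11242, T(10)=22506, T(11)=-45034; answer -45034

-45034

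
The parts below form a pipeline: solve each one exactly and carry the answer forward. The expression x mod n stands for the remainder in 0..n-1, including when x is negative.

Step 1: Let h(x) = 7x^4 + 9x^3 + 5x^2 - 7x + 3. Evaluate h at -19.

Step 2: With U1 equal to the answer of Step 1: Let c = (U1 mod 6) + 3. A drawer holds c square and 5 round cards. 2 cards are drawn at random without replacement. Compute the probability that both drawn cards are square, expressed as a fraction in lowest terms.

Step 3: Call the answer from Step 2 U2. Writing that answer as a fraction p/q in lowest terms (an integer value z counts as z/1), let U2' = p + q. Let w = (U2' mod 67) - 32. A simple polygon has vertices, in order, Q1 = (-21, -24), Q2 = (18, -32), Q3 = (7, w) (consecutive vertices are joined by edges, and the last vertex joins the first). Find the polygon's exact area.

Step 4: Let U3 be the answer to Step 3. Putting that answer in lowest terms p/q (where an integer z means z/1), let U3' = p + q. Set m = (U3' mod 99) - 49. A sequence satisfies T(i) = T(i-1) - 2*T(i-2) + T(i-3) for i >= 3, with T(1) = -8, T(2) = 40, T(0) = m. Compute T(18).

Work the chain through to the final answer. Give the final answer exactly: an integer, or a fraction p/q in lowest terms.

-4337

Step 1: 7*(-19)^4 + 9*(-19)^3 + 5*(-19)^2 - 7*(-19)^1 + 3 = (912247) + (-61731) + (1805) + (133) + (3) = 852457; answer 852457
Step 2: U1 = 852457; c = 4; total draws C(9,2) = 36; favorable C(4,2) = 6; P = 1/6; answer 1/6
Step 3: U2 = 1/6; threaded value p + q = 7; w = -25; cross terms: (-21*-32 - 18*-24)=1104, (18*-25 - 7*-32)=-226, (7*-24 - -21*-25)=-693; twice the area = |185| = 185; area = 185/2; answer 185/2
Step 4: U3 = 185/2; threaded value p + q = 187; m = 39; T(3) = 1*(40) - 2*(-8) + 1*(39) = 95; iterating: T(3)=95, T(4)=7, T(5)=-143, T(6)=-62, T(7)=231, T(8)=212, T(9)=-312, T(10)=-505, T(11)=331, T(12)=1029, T(13)=-138, T(14)=-1865, T(15)=-560, T(16)=3032, T(17)=2287, T(18)=-4337; answer -4337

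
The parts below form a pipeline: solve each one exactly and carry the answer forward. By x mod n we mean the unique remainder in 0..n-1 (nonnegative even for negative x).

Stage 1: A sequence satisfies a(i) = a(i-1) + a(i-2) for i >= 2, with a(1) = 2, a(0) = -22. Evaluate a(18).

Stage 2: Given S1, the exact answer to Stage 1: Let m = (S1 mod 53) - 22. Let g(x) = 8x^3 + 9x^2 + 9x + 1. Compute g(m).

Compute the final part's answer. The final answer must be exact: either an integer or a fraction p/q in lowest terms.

Stage 1: a(2) = 1*(2) + 1*(-22) = -20; iterating: a(2)=-20, a(3)=-18, a(4)=-38, a(5)=-56, a(6)=-94, a(7)=-150, a(8)=-244, a(9)=-394, a(10)=-638, a(11)=-1032, a(12)=-1670, a(13)=-2702, a(14)=-4372, a(15)=-7074, a(16)=-11446, a(17)=-18520, a(18)=-29966; answer -29966
Stage 2: S1 = -29966; m = 10; 8*(10)^3 + 9*(10)^2 + 9*(10)^1 + 1 = (8000) + (900) + (90) + (1) = 8991; answer 8991

8991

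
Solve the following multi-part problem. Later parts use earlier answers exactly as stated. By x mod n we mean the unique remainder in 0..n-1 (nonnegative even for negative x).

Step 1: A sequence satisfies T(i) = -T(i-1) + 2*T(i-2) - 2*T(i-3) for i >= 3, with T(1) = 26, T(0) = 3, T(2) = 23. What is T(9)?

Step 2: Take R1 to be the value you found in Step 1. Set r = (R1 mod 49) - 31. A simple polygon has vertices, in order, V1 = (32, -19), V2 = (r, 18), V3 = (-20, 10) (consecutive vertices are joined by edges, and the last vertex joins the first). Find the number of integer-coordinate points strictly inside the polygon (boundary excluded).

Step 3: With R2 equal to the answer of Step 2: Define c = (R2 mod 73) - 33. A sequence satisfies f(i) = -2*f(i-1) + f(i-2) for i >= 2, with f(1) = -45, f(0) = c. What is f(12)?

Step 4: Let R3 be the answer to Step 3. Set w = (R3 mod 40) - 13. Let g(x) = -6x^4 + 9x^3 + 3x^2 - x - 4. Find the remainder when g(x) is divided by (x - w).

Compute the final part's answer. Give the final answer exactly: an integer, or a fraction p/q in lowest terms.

Step 1: T(3) = -1*(23) + 2*(26) - 2*(3) = 23; iterating: T(3)=23, T(4)=-29, T(5)=29, T(6)=-133, T(7)=249, T(8)=-573, T(9)=1337; answer 1337
Step 2: R1 = 1337; r = -17; cross terms: (32*18 - -17*-19)=253, (-17*10 - -20*18)=190, (-20*-19 - 32*10)=60; twice the area = |503| = 503; area = 503/2; boundary points = 1 + 1 + 1 = 3; strictly interior points = area - boundary/2 + 1 = 251; answer 251
Step 3: R2 = 251; c = -1; f(2) = -2*(-45) + 1*(-1) = 89; iterating: f(2)=89, f(3)=-223, f(4)=535, f(5)=-1293, f(6)=3121, f(7)=-7535, f(8)=18191, f(9)=-43917, f(10)=106025, f(11)=-255967, f(12)=617959; answer 617959
Step 4: R3 = 617959; w = 26; remainder = value at the root: -6*(26)^4 + 9*(26)^3 + 3*(26)^2 - 1*(26)^1 - 4 = (-2741856) + (158184) + (2028) + (-26) + (-4) = -2581674; answer -2581674

-2581674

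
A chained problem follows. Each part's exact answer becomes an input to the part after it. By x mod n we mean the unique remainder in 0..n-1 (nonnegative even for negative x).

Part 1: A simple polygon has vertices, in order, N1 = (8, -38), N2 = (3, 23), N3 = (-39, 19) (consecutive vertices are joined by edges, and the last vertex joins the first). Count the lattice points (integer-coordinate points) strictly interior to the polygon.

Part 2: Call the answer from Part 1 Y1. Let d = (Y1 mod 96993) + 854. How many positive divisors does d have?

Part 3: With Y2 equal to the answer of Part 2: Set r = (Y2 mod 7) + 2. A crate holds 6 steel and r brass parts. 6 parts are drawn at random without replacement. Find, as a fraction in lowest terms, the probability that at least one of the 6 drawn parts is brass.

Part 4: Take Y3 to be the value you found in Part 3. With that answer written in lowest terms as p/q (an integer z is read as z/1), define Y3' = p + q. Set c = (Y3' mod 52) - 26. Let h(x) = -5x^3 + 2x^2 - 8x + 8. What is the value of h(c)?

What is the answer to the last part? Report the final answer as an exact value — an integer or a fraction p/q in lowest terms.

Part 1: cross terms: (8*23 - 3*-38)=298, (3*19 - -39*23)=954, (-39*-38 - 8*19)=1330; twice the area = |2582| = 2582; area = 1291; boundary points = 1 + 2 + 1 = 4; strictly interior points = area - boundary/2 + 1 = 1290; answer 1290
Part 2: Y1 = 1290; d = 2144; 2144 = 2^5 * 67; number of divisors = (5+1) * (1+1) = 12; answer 12
Part 3: Y2 = 12; r = 7; total draws C(13,6) = 1716; complement C(6,6) = 1; favorable 1716 - 1 = 1715; P = 1715/1716; answer 1715/1716
Part 4: Y3 = 1715/1716; threaded value p + q = 3431; c = 25; -5*(25)^3 + 2*(25)^2 - 8*(25)^1 + 8 = (-78125) + (1250) + (-200) + (8) = -77067; answer -77067

-77067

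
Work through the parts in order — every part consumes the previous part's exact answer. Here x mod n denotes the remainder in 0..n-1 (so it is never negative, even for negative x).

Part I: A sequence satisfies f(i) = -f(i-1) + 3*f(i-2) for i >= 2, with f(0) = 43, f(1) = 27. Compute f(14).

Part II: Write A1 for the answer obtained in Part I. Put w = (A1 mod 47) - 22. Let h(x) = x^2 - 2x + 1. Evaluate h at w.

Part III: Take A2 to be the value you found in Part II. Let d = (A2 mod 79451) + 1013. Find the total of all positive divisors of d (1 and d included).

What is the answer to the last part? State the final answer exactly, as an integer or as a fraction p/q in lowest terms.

2088

Part I: f(2) = -1*(27) + 3*(43) = 102; iterating: f(2)=102, f(3)=-21, f(4)=327, f(5)=-390, f(6)=1371, f(7)=-2541, f(8)=6654, f(9)=-14277, f(10)=34239, f(11)=-77070, f(12)=179787, f(13)=-410997, f(14)=950358; answer 950358
Part II: A1 = 950358; w = -4; 1*(-4)^2 - 2*(-4)^1 + 1 = (16) + (8) + (1) = 25; answer 25
Part III: A2 = 25; d = 1038; 1038 = 2 * 3 * 173; sigma = (1 + 2) * (1 + 3) * (1 + 173) = 3 * 4 * 174 = 2088; answer 2088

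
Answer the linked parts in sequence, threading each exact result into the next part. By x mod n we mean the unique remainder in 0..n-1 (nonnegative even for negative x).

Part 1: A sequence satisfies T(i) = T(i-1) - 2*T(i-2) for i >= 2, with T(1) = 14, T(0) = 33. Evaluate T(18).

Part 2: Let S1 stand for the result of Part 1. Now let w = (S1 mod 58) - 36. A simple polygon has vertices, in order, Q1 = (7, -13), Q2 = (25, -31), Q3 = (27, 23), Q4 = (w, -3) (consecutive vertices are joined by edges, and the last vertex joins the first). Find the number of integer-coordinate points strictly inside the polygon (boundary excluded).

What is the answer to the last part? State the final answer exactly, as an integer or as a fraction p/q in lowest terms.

Part 1: T(2) = 1*(14) - 2*(33) = -52; iterating: T(2)=-52, T(3)=-80, T(4)=24, T(5)=184, T(6)=136, T(7)=-232, T(8)=-504, T(9)=-40, T(10)=968, T(11)=1048, T(12)=-888, T(13)=-2984, T(14)=-1208, T(15)=4760, T(16)=7176, T(17)=-2344, T(18)=-16696; answer -16696
Part 2: S1 = -16696; w = -28; cross terms: (7*-31 - 25*-13)=108, (25*23 - 27*-31)=1412, (27*-3 - -28*23)=563, (-28*-13 - 7*-3)=385; twice the area = |2468| = 2468; area = 1234; boundary points = 18 + 2 + 1 + 5 = 26; strictly interior points = area - boundary/2 + 1 = 1222; answer 1222

1222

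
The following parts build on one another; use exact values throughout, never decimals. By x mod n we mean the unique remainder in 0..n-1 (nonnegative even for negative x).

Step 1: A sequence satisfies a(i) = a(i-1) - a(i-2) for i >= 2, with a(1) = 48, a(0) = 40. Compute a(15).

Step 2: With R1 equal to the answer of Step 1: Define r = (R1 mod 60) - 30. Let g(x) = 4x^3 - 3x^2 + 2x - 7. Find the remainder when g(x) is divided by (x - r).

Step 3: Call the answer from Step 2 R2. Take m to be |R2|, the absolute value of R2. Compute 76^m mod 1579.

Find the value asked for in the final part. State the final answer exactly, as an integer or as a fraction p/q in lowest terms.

Step 1: a(2) = 1*(48) - 1*(40) = 8; iterating: a(2)=8, a(3)=-40, a(4)=-48, a(5)=-8, a(6)=40, a(7)=48, a(8)=8, a(9)=-40, a(10)=-48, a(11)=-8, a(12)=40, a(13)=48, a(14)=8, a(15)=-40; answer -40
Step 2: R1 = -40; r = -10; remainder = value at the root: 4*(-10)^3 - 3*(-10)^2 + 2*(-10)^1 - 7 = (-4000) + (-300) + (-20) + (-7) = -4327; answer -4327
Step 3: R2 = -4327; m = 4327; squarings mod 1579: 76^1=76, 76^2=1039, 76^4=1064, 76^8=1532, 76^16=630, 76^32=571, 76^64=767, 76^128=901, 76^256=195, 76^512=129, 76^1024=851, 76^2048=1019, 76^4096=958; 76^4327 = 76^1 * 76^2 * 76^4 * 76^32 * 76^64 * 76^128 * 76^4096 = 508 (mod 1579); answer 508

508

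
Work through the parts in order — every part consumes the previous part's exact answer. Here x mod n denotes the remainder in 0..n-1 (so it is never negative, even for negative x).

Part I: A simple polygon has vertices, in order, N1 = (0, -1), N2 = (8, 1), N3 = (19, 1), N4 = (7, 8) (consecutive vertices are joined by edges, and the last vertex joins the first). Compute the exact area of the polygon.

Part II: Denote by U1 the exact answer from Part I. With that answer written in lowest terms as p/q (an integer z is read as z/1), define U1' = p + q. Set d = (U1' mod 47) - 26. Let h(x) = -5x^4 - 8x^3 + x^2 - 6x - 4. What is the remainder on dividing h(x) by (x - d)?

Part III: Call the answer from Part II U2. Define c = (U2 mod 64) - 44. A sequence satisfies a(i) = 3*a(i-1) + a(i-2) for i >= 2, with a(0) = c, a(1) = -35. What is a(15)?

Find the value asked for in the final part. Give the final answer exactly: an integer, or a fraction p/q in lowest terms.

Part I: cross terms: (0*1 - 8*-1)=8, (8*1 - 19*1)=-11, (19*8 - 7*1)=145, (7*-1 - 0*8)=-7; twice the area = |135| = 135; area = 135/2; answer 135/2
Part II: U1 = 135/2; threaded value p + q = 137; d = 17; remainder = value at the root: -5*(17)^4 - 8*(17)^3 + 1*(17)^2 - 6*(17)^1 - 4 = (-417605) + (-39304) + (289) + (-102) + (-4) = -456726; answer -456726
Part III: U2 = -456726; c = -2; a(2) = 3*(-35) + 1*(-2) = -107; iterating: a(2)=-107, a(3)=-356, a(4)=-1175, a(5)=-3881, a(6)=-12818, a(7)=-42335, a(8)=-139823, a(9)=-461804, a(10)=-1525235, a(11)=-5037509, a(12)=-16637762, a(13)=-54950795, a(14)=-181490147, a(15)=-599421236; answer -599421236

-599421236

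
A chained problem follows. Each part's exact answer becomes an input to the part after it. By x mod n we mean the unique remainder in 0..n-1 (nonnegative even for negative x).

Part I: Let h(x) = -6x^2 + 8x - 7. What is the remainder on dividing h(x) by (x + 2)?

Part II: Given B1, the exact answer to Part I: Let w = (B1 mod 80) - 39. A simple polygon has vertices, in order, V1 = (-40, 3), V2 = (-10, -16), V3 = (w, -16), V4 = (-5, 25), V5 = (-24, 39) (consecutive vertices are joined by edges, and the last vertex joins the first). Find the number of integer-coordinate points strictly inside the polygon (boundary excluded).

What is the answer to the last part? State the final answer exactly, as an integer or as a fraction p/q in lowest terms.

1194

Part I: remainder = value at the root: -6*(-2)^2 + 8*(-2)^1 - 7 = (-24) + (-16) + (-7) = -47; answer -47
Part II: B1 = -47; w = -6; cross terms: (-40*-16 - -10*3)=670, (-10*-16 - -6*-16)=64, (-6*25 - -5*-16)=-230, (-5*39 - -24*25)=405, (-24*3 - -40*39)=1488; twice the area = |2397| = 2397; area = 2397/2; boundary points = 1 + 4 + 1 + 1 + 4 = 11; strictly interior points = area - boundary/2 + 1 = 1194; answer 1194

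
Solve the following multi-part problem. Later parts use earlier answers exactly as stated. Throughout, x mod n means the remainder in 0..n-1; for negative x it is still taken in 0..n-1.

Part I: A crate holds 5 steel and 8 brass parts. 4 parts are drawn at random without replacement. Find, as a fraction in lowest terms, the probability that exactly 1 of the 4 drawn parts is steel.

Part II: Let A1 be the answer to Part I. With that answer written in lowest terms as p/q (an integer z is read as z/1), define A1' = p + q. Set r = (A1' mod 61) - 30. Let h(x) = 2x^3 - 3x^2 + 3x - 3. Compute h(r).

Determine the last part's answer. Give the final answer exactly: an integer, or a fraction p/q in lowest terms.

-6121

Part I: total draws C(13,4) = 715; favorable C(5,1)*C(8,3) = 280; P = 56/143; answer 56/143
Part II: A1 = 56/143; threaded value p + q = 199; r = -14; 2*(-14)^3 - 3*(-14)^2 + 3*(-14)^1 - 3 = (-5488) + (-588) + (-42) + (-3) = -6121; answer -6121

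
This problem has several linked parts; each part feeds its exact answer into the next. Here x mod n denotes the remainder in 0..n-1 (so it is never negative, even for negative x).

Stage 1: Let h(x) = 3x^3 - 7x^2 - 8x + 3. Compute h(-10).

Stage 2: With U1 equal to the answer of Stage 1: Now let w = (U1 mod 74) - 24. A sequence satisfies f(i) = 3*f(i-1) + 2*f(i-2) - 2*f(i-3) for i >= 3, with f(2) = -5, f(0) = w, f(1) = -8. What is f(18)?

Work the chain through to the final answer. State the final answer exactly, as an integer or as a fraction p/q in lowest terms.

Stage 1: 3*(-10)^3 - 7*(-10)^2 - 8*(-10)^1 + 3 = (-3000) + (-700) + (80) + (3) = -3617; answer -3617
Stage 2: U1 = -3617; w = -15; f(3) = 3*(-5) + 2*(-8) - 2*(-15) = -1; iterating: f(3)=-1, f(4)=3, f(5)=17, f(6)=59, f(7)=205, f(8)=699, f(9)=2389, f(10)=8155, f(11)=27845, f(12)=95067, f(13)=324581, f(14)=1108187, f(15)=3783589, f(16)=12917979, f(17)=44104741, f(18)=150583003; answer 150583003

150583003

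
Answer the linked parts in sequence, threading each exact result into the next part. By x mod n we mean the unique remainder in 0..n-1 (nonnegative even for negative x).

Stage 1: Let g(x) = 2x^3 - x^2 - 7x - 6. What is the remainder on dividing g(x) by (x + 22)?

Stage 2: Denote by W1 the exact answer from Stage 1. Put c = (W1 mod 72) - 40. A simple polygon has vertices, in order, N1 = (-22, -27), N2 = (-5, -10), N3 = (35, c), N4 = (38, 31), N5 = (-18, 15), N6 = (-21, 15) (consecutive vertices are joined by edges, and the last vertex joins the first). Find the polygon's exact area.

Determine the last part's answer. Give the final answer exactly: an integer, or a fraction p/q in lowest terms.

Stage 1: remainder = value at the root: 2*(-22)^3 - 1*(-22)^2 - 7*(-22)^1 - 6 = (-21296) + (-484) + (154) + (-6) = -21632; answer -21632
Stage 2: W1 = -21632; c = 0; cross terms: (-22*-10 - -5*-27)=85, (-5*0 - 35*-10)=350, (35*31 - 38*0)=1085, (38*15 - -18*31)=1128, (-18*15 - -21*15)=45, (-21*-27 - -22*15)=897; twice the area = |3590| = 3590; area = 1795; answer 1795

1795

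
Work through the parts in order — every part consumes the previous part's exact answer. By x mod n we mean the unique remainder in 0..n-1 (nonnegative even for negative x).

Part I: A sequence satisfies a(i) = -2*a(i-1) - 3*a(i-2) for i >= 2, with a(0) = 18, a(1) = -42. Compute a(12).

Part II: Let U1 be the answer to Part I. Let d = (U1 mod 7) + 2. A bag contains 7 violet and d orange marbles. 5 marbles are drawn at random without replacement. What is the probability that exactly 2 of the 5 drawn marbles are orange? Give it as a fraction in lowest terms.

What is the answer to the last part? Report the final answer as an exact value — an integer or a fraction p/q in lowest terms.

Part I: a(2) = -2*(-42) - 3*(18) = 30; iterating: a(2)=30, a(3)=66, a(4)=-222, a(5)=246, a(6)=174, a(7)=-1086, a(8)=1650, a(9)=-42, a(10)=-4866, a(11)=9858, a(12)=-5118; answer -5118
Part II: U1 = -5118; d = 8; total draws C(15,5) = 3003; favorable C(8,2)*C(7,3) = 980; P = 140/429; answer 140/429

140/429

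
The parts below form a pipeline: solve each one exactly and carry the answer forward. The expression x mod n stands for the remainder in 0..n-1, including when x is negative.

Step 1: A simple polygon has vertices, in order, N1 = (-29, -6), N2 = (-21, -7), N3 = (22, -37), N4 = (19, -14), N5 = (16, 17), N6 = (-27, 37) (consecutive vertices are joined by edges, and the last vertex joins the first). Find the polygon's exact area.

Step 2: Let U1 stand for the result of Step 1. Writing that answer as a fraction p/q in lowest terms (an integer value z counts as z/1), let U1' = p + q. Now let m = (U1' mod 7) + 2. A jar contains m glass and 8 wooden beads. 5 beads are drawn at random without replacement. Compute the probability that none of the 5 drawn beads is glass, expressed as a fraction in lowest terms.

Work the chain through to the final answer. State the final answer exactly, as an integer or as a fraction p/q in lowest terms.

8/429

Step 1: cross terms: (-29*-7 - -21*-6)=77, (-21*-37 - 22*-7)=931, (22*-14 - 19*-37)=395, (19*17 - 16*-14)=547, (16*37 - -27*17)=1051, (-27*-6 - -29*37)=1235; twice the area = |4236| = 4236; area = 2118; answer 2118
Step 2: U1 = 2118; threaded value p + q = 2119; m = 7; total draws C(15,5) = 3003; favorable C(8,5) = 56; P = 8/429; answer 8/429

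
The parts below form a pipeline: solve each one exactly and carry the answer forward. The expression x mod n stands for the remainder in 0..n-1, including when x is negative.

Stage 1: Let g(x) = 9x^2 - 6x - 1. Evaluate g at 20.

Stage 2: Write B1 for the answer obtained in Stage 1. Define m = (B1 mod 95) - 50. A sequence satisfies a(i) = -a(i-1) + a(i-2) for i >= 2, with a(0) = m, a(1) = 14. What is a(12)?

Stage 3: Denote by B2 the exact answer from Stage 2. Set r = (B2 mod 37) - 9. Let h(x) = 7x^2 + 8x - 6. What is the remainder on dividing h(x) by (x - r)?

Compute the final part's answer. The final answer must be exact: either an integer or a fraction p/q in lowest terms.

Stage 1: 9*(20)^2 - 6*(20)^1 - 1 = (3600) + (-120) + (-1) = 3479; answer 3479
Stage 2: B1 = 3479; m = 9; a(2) = -1*(14) + 1*(9) = -5; iterating: a(2)=-5, a(3)=19, a(4)=-24, a(5)=43, a(6)=-67, a(7)=110, a(8)=-177, a(9)=287, a(10)=-464, a(11)=751, a(12)=-1215; answer -1215
Stage 3: B2 = -1215; r = -3; remainder = value at the root: 7*(-3)^2 + 8*(-3)^1 - 6 = (63) + (-24) + (-6) = 33; answer 33

33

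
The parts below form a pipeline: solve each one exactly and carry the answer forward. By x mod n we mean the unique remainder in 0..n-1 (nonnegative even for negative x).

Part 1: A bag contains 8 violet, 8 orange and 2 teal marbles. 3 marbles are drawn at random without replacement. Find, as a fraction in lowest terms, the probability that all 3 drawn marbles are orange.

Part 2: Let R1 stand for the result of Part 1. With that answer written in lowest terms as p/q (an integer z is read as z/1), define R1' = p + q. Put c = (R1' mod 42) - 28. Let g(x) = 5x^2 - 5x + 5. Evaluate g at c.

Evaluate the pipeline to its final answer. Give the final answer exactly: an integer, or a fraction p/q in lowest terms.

Part 1: total draws C(18,3) = 816; favorable C(8,3) = 56; P = 7/102; answer 7/102
Part 2: R1 = 7/102; threaded value p + q = 109; c = -3; 5*(-3)^2 - 5*(-3)^1 + 5 = (45) + (15) + (5) = 65; answer 65

65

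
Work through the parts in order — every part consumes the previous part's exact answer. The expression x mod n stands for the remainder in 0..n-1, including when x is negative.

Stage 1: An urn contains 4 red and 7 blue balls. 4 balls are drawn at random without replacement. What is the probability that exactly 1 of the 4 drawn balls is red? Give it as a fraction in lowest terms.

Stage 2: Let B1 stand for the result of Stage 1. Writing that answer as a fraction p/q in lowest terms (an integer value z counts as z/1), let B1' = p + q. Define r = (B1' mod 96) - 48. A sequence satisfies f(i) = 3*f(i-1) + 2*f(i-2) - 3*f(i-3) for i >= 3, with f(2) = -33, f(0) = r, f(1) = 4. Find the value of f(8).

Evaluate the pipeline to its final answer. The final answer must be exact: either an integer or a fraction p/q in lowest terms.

-41250

Stage 1: total draws C(11,4) = 330; favorable C(4,1)*C(7,3) = 140; P = 14/33; answer 14/33
Stage 2: B1 = 14/33; threaded value p + q = 47; r = -1; f(3) = 3*(-33) + 2*(4) - 3*(-1) = -88; iterating: f(3)=-88, f(4)=-342, f(5)=-1103, f(6)=-3729, f(7)=-12367, f(8)=-41250; answer -41250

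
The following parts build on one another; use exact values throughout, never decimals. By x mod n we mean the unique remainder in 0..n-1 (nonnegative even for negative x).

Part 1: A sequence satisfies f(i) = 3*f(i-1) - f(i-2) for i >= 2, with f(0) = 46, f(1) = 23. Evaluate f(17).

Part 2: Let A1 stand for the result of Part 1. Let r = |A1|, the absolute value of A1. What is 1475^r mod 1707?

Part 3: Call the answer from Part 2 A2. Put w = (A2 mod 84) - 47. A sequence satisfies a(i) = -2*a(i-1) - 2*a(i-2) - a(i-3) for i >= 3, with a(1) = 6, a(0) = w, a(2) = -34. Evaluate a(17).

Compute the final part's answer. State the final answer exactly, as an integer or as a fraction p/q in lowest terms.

Part 1: f(2) = 3*(23) - 1*(46) = 23; iterating: f(2)=23, f(3)=46, f(4)=115, f(5)=299, f(6)=782, f(7)=2047, f(8)=5359, f(9)=14030, f(10)=36731, f(11)=96163, f(12)=251758, f(13)=659111, f(14)=1725575, f(15)=4517614, f(16)=11827267, f(17)=30964187; answer 30964187
Part 2: A1 = 30964187; r = 30964187; squarings mod 1707: 1475^1=1475, 1475^2=907, 1475^4=1582, 1475^8=262, 1475^16=364, 1475^32=1057, 1475^64=871, 1475^128=733, 1475^256=1291, 1475^512=649, 1475^1024=1279, 1475^2048=535, 1475^4096=1156, 1475^8192=1462, 1475^16384=280, 1475^32768=1585, 1475^65536=1228, 1475^131072=703, 1475^262144=886, 1475^524288=1483, 1475^1048576=673, 1475^2097152=574, 1475^4194304=25, 1475^8388608=625, 1475^16777216=1429; 1475^30964187 = 1475^1 * 1475^2 * 1475^8 * 1475^16 * 1475^64 * 1475^128 * 1475^256 * 1475^2048 * 1475^4096 * 1475^8192 * 1475^16384 * 1475^524288 * 1475^1048576 * 1475^4194304 * 1475^8388608 * 1475^16777216 = 1091 (mod 1707); answer 1091
Part 3: A2 = 1091; w = 36; a(3) = -2*(-34) - 2*(6) - 1*(36) = 20; iterating: a(3)=20, a(4)=22, a(5)=-50, a(6)=36, a(7)=6, a(8)=-34, a(9)=20, a(10)=22, a(11)=-50, a(12)=36, a(13)=6, a(14)=-34, a(15)=20, a(16)=22, a(17)=-50; answer -50

-50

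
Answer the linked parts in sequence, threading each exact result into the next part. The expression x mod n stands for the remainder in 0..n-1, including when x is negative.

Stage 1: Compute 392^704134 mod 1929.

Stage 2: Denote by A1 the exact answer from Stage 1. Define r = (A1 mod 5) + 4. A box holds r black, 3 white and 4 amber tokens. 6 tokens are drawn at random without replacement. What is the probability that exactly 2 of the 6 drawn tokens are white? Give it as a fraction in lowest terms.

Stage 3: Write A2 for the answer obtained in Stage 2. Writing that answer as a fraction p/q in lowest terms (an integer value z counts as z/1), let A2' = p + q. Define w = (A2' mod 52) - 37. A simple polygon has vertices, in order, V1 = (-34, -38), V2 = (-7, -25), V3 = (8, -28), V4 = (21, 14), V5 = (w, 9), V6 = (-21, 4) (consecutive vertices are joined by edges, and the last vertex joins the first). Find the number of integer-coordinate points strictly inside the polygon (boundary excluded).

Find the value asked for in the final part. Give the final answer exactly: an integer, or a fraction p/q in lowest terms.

Stage 1: squarings mod 1929: 392^1=392, 392^2=1273, 392^4=169, 392^8=1555, 392^16=988, 392^32=70, 392^64=1042, 392^128=1666, 392^256=1654, 392^512=394, 392^1024=916, 392^2048=1870, 392^4096=1552, 392^8192=1312, 392^16384=676, 392^32768=1732, 392^65536=229, 392^131072=358, 392^262144=850, 392^524288=1054; 392^704134 = 392^2 * 392^4 * 392^128 * 392^512 * 392^1024 * 392^2048 * 392^4096 * 392^8192 * 392^32768 * 392^131072 * 392^524288 = 1882 (mod 1929); answer 1882
Stage 2: A1 = 1882; r = 6; total draws C(13,6) = 1716; favorable C(3,2)*C(10,4) = 630; P = 105/286; answer 105/286
Stage 3: A2 = 105/286; threaded value p + q = 391; w = -10; cross terms: (-34*-25 - -7*-38)=584, (-7*-28 - 8*-25)=396, (8*14 - 21*-28)=700, (21*9 - -10*14)=329, (-10*4 - -21*9)=149, (-21*-38 - -34*4)=934; twice the area = |3092| = 3092; area = 1546; boundary points = 1 + 3 + 1 + 1 + 1 + 1 = 8; strictly interior points = area - boundary/2 + 1 = 1543; answer 1543

1543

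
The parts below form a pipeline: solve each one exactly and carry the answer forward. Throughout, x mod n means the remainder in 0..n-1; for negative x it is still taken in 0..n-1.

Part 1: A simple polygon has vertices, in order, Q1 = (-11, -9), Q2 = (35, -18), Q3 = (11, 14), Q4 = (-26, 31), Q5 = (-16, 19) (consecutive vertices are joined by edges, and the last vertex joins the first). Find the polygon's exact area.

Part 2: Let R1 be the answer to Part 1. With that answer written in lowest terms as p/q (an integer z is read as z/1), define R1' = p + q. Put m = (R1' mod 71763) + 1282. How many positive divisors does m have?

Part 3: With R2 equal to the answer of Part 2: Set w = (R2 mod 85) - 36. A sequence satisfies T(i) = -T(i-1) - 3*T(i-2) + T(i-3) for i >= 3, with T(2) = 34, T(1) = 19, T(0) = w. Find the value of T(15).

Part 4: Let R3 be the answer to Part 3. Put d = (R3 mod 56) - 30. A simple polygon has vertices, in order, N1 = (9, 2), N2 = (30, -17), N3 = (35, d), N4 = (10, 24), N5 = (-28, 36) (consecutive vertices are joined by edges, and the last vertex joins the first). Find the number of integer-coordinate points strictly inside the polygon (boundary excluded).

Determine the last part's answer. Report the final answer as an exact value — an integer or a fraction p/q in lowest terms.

1085

Part 1: cross terms: (-11*-18 - 35*-9)=513, (35*14 - 11*-18)=688, (11*31 - -26*14)=705, (-26*19 - -16*31)=2, (-16*-9 - -11*19)=353; twice the area = |2261| = 2261; area = 2261/2; answer 2261/2
Part 2: R1 = 2261/2; threaded value p + q = 2263; m = 3545; 3545 = 5 * 709; number of divisors = (1+1) * (1+1) = 4; answer 4
Part 3: R2 = 4; w = -32; T(3) = -1*(34) - 3*(19) + 1*(-32) = -123; iterating: T(3)=-123, T(4)=40, T(5)=363, T(6)=-606, T(7)=-443, T(8)=2624, T(9)=-1901, T(10)=-6414, T(11)=14741, T(12)=2600, T(13)=-53237, T(14)=60178, T(15)=102133; answer 102133
Part 4: R3 = 102133; d = 15; cross terms: (9*-17 - 30*2)=-213, (30*15 - 35*-17)=1045, (35*24 - 10*15)=690, (10*36 - -28*24)=1032, (-28*2 - 9*36)=-380; twice the area = |2174| = 2174; area = 1087; boundary points = 1 + 1 + 1 + 2 + 1 = 6; strictly interior points = area - boundary/2 + 1 = 1085; answer 1085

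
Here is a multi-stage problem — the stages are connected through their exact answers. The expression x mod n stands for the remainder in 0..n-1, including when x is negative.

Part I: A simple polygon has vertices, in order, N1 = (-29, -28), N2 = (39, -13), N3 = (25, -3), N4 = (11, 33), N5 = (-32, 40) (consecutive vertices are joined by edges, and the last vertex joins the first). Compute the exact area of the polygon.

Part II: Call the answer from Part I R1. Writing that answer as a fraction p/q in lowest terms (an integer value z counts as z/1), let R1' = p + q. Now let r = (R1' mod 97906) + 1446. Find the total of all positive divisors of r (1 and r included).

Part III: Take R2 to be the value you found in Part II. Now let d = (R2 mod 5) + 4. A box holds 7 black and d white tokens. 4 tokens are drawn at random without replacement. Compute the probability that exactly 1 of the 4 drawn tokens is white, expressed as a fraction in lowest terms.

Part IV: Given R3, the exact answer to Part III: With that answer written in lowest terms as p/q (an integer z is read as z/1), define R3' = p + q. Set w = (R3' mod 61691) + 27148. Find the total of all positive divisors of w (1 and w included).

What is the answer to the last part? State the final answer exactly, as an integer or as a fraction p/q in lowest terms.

54576

Part I: cross terms: (-29*-13 - 39*-28)=1469, (39*-3 - 25*-13)=208, (25*33 - 11*-3)=858, (11*40 - -32*33)=1496, (-32*-28 - -29*40)=2056; twice the area = |6087| = 6087; area = 6087/2; answer 6087/2
Part II: R1 = 6087/2; threaded value p + q = 6089; r = 7535; 7535 = 5 * 11 * 137; sigma = (1 + 5) * (1 + 11) * (1 + 137) = 6 * 12 * 138 = 9936; answer 9936
Part III: R2 = 9936; d = 5; total draws C(12,4) = 495; favorable C(5,1)*C(7,3) = 175; P = 35/99; answer 35/99
Part IV: R3 = 35/99; threaded value p + q = 134; w = 27282; 27282 = 2 * 3 * 4547; sigma = (1 + 2) * (1 + 3) * (1 + 4547) = 3 * 4 * 4548 = 54576; answer 54576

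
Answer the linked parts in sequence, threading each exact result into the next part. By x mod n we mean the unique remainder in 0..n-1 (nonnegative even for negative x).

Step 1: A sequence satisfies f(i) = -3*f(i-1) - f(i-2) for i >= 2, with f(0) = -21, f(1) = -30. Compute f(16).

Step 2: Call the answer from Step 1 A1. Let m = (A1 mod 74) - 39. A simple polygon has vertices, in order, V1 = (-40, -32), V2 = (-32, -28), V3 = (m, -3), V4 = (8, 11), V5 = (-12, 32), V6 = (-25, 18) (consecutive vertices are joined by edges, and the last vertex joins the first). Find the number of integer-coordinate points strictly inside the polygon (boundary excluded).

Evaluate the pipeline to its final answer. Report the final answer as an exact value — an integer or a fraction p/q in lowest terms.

1600

Step 1: f(2) = -3*(-30) - 1*(-21) = 111; iterating: f(2)=111, f(3)=-303, f(4)=798, f(5)=-2091, f(6)=5475, f(7)=-14334, f(8)=37527, f(9)=-98247, f(10)=257214, f(11)=-673395, f(12)=1762971, f(13)=-4615518, f(14)=12083583, f(15)=-31635231, f(16)=82822110; answer 82822110
Step 2: A1 = 82822110; m = 13; cross terms: (-40*-28 - -32*-32)=96, (-32*-3 - 13*-28)=460, (13*11 - 8*-3)=167, (8*32 - -12*11)=388, (-12*18 - -25*32)=584, (-25*-32 - -40*18)=1520; twice the area = |3215| = 3215; area = 3215/2; boundary points = 4 + 5 + 1 + 1 + 1 + 5 = 17; strictly interior points = area - boundary/2 + 1 = 1600; answer 1600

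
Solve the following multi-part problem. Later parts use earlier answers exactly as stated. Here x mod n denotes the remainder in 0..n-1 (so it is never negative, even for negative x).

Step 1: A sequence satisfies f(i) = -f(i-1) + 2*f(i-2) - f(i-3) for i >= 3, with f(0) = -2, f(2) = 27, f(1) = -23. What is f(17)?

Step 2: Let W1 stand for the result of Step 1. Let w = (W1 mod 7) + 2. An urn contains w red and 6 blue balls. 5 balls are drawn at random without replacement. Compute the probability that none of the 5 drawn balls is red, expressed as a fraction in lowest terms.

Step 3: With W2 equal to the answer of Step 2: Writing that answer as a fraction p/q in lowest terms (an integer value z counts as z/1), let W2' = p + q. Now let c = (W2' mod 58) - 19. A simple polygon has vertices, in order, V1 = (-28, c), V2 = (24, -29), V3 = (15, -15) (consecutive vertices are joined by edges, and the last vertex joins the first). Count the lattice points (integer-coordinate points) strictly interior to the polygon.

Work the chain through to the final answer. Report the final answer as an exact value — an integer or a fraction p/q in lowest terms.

228

Step 1: f(3) = -1*(27) + 2*(-23) - 1*(-2) = -71; iterating: f(3)=-71, f(4)=148, f(5)=-317, f(6)=684, f(7)=-1466, f(8)=3151, f(9)=-6767, f(10)=14535, f(11)=-31220, f(12)=67057, f(13)=-144032, f(14)=309366, f(15)=-664487, f(16)=1427251, f(17)=-3065591; answer -3065591
Step 2: W1 = -3065591; w = 5; total draws C(11,5) = 462; favorable C(6,5) = 6; P = 1/77; answer 1/77
Step 3: W2 = 1/77; threaded value p + q = 78; c = 1; cross terms: (-28*-29 - 24*1)=788, (24*-15 - 15*-29)=75, (15*1 - -28*-15)=-405; twice the area = |458| = 458; area = 229; boundary points = 2 + 1 + 1 = 4; strictly interior points = area - boundary/2 + 1 = 228; answer 228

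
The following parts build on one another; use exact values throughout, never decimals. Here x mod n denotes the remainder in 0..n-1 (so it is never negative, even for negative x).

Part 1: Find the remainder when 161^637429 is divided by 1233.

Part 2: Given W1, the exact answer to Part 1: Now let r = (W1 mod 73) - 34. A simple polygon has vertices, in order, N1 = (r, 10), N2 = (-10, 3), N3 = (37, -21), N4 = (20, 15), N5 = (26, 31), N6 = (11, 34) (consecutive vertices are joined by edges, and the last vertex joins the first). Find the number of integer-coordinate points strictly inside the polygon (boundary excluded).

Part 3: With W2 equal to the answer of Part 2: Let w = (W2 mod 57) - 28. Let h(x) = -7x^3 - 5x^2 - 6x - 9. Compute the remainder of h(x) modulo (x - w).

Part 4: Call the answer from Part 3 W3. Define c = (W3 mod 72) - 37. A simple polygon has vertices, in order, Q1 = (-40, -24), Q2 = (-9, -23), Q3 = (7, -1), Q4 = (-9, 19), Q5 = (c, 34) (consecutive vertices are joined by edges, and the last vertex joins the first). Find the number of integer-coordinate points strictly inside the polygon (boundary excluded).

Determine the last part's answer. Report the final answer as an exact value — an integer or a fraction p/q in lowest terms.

Part 1: squarings mod 1233: 161^1=161, 161^2=28, 161^4=784, 161^8=622, 161^16=955, 161^32=838, 161^64=667, 161^128=1009, 161^256=856, 161^512=334, 161^1024=586, 161^2048=622, 161^4096=955, 161^8192=838, 161^16384=667, 161^32768=1009, 161^65536=856, 161^131072=334, 161^262144=586, 161^524288=622; 161^637429 = 161^1 * 161^4 * 161^16 * 161^32 * 161^64 * 161^128 * 161^256 * 161^2048 * 161^4096 * 161^8192 * 161^32768 * 161^65536 * 161^524288 = 980 (mod 1233); answer 980
Part 2: W1 = 980; r = -3; cross terms: (-3*3 - -10*10)=91, (-10*-21 - 37*3)=99, (37*15 - 20*-21)=975, (20*31 - 26*15)=230, (26*34 - 11*31)=543, (11*10 - -3*34)=212; twice the area = |2150| = 2150; area = 1075; boundary points = 7 + 1 + 1 + 2 + 3 + 2 = 16; strictly interior points = area - boundary/2 + 1 = 1068; answer 1068
Part 3: W2 = 1068; w = 14; remainder = value at the root: -7*(14)^3 - 5*(14)^2 - 6*(14)^1 - 9 = (-19208) + (-980) + (-84) + (-9) = -20281; answer -20281
Part 4: W3 = -20281; c = -14; cross terms: (-40*-23 - -9*-24)=704, (-9*-1 - 7*-23)=170, (7*19 - -9*-1)=124, (-9*34 - -14*19)=-40, (-14*-24 - -40*34)=1696; twice the area = |2654| = 2654; area = 1327; boundary points = 1 + 2 + 4 + 5 + 2 = 14; strictly interior points = area - boundary/2 + 1 = 1321; answer 1321

1321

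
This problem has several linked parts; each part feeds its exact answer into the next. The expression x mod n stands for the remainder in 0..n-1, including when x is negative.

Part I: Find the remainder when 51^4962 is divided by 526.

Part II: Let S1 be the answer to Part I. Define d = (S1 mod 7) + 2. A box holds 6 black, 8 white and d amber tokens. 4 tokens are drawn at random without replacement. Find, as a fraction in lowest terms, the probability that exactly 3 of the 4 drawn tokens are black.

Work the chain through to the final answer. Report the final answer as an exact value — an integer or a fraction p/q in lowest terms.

Part I: squarings mod 526: 51^1=51, 51^2=497, 51^4=315, 51^8=337, 51^16=479, 51^32=105, 51^64=505, 51^128=441, 51^256=387, 51^512=385, 51^1024=419, 51^2048=403, 51^4096=401; 51^4962 = 51^2 * 51^32 * 51^64 * 51^256 * 51^512 * 51^4096 = 235 (mod 526); answer 235
Part II: S1 = 235; d = 6; total draws C(20,4) = 4845; favorable C(6,3)*C(14,1) = 280; P = 56/969; answer 56/969

56/969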